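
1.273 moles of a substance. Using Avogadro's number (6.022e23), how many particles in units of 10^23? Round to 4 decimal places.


N = n * NA, then divide by 1e23 for the requested units.
N / 1e23 = n * 6.022
N / 1e23 = 1.273 * 6.022
N / 1e23 = 7.666006, rounded to 4 dp:

7.6660


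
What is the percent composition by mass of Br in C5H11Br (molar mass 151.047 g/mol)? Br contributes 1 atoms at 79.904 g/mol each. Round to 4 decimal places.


pct = 100 * (n_elem * M_elem) / M_total
mass_contribution = 1 * 79.904 = 79.904 g/mol
pct = 100 * 79.904 / 151.047
pct = 52.9000907 %, rounded to 4 dp:

52.9001 %


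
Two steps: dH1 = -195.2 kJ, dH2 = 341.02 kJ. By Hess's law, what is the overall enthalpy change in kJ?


Hess's law: enthalpy is a state function, so add the step enthalpies.
dH_total = dH1 + dH2 = -195.2 + (341.02)
dH_total = 145.82 kJ:

145.82 kJ


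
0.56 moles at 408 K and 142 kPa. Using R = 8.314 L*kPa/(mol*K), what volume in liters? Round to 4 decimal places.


PV = nRT, solve for V = nRT / P.
nRT = 0.56 * 8.314 * 408 = 1899.5827
V = 1899.5827 / 142
V = 13.37734296 L, rounded to 4 dp:

13.3773 L


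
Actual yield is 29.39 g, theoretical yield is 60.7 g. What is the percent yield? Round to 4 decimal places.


% yield = 100 * actual / theoretical
% yield = 100 * 29.39 / 60.7
% yield = 48.4184514 %, rounded to 4 dp:

48.4185 %


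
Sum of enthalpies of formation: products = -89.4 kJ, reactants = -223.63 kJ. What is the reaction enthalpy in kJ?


dH_rxn = sum(dH_f products) - sum(dH_f reactants)
dH_rxn = -89.4 - (-223.63)
dH_rxn = 134.23 kJ:

134.23 kJ


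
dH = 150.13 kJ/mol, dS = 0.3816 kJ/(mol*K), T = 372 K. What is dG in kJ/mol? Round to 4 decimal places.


Gibbs: dG = dH - T*dS (consistent units, dS already in kJ/(mol*K)).
T*dS = 372 * 0.3816 = 141.9552
dG = 150.13 - (141.9552)
dG = 8.1748 kJ/mol, rounded to 4 dp:

8.1748 kJ/mol


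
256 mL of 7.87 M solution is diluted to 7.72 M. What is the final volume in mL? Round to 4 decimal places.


Dilution: M1*V1 = M2*V2, solve for V2.
V2 = M1*V1 / M2
V2 = 7.87 * 256 / 7.72
V2 = 2014.72 / 7.72
V2 = 260.97409326 mL, rounded to 4 dp:

260.9741 mL


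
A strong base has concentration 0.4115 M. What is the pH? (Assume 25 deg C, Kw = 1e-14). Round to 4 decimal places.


A strong base dissociates completely, so [OH-] equals the given concentration.
pOH = -log10([OH-]) = -log10(0.4115) = 0.38563
pH = 14 - pOH = 14 - 0.38563
pH = 13.61437, rounded to 4 dp:

13.6144


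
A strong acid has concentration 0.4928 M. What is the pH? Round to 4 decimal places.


A strong acid dissociates completely, so [H+] equals the given concentration.
pH = -log10([H+]) = -log10(0.4928)
pH = 0.3073293, rounded to 4 dp:

0.3073


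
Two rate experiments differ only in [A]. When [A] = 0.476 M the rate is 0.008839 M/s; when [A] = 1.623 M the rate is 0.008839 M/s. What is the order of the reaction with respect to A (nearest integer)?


Rate is proportional to [A]^n, so rate2/rate1 = ([A]2/[A]1)^n. Take logs to solve for n.
rate2/rate1 = 0.008839 / 0.008839 = 1.0
[A]2/[A]1 = 1.623 / 0.476 = 3.4097
n = ln(1.0) / ln(3.4097) = 0.0
Nearest integer order:

0


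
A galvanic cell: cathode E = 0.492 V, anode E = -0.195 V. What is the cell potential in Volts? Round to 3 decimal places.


Standard cell potential: E_cell = E_cathode - E_anode.
E_cell = 0.492 - (-0.195)
E_cell = 0.687 V, rounded to 3 dp:

0.687 V


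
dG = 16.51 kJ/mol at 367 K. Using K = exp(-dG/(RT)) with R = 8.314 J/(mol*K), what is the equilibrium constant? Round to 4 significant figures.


dG is in kJ/mol; multiply by 1000 to match R in J/(mol*K).
RT = 8.314 * 367 = 3051.238 J/mol
exponent = -dG*1000 / (RT) = -(16.51*1000) / 3051.238 = -5.41091845
K = exp(-5.41091845)
K = 0.0044675351, rounded to 4 significant figures:

0.004468


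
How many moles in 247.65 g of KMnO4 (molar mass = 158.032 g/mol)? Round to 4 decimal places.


n = mass / M
n = 247.65 / 158.032
n = 1.56708768 mol, rounded to 4 dp:

1.5671 mol


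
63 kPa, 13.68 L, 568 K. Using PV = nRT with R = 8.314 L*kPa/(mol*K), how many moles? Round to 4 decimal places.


PV = nRT, solve for n = PV / (RT).
PV = 63 * 13.68 = 861.84
RT = 8.314 * 568 = 4722.352
n = 861.84 / 4722.352
n = 0.18250228 mol, rounded to 4 dp:

0.1825 mol


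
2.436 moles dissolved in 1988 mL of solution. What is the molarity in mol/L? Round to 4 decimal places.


Convert volume to liters: V_L = V_mL / 1000.
V_L = 1988 / 1000 = 1.988 L
M = n / V_L = 2.436 / 1.988
M = 1.22535211 mol/L, rounded to 4 dp:

1.2254 mol/L


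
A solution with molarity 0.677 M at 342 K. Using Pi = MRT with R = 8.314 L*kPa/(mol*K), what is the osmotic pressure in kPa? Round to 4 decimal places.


Osmotic pressure (van't Hoff): Pi = M*R*T.
RT = 8.314 * 342 = 2843.388
Pi = 0.677 * 2843.388
Pi = 1924.973676 kPa, rounded to 4 dp:

1924.9737 kPa


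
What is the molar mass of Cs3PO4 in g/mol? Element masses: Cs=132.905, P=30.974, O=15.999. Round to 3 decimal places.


M = sum(count * atomic_mass) over atoms.
M = 3*132.905 + 1*30.974 + 4*15.999
M = 398.715 + 30.974 + 63.996
M = 493.685 g/mol, rounded to 3 dp:

493.685 g/mol


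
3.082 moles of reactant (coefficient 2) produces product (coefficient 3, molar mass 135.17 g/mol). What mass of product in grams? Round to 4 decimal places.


Use the coefficient ratio to convert reactant moles to product moles, then multiply by the product's molar mass.
moles_P = moles_R * (coeff_P / coeff_R) = 3.082 * (3/2) = 4.623
mass_P = moles_P * M_P = 4.623 * 135.17
mass_P = 624.89091 g, rounded to 4 dp:

624.8909 g


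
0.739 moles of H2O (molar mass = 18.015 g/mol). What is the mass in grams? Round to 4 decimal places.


mass = n * M
mass = 0.739 * 18.015
mass = 13.313085 g, rounded to 4 dp:

13.3131 g


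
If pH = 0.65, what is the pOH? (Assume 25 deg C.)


At 25 deg C, pH + pOH = 14.
pOH = 14 - pH = 14 - 0.65
pOH = 13.35:

13.35


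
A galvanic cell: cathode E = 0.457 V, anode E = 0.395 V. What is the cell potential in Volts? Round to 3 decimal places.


Standard cell potential: E_cell = E_cathode - E_anode.
E_cell = 0.457 - (0.395)
E_cell = 0.062 V, rounded to 3 dp:

0.062 V


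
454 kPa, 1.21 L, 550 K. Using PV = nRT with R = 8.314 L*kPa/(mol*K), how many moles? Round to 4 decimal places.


PV = nRT, solve for n = PV / (RT).
PV = 454 * 1.21 = 549.34
RT = 8.314 * 550 = 4572.7
n = 549.34 / 4572.7
n = 0.12013471 mol, rounded to 4 dp:

0.1201 mol


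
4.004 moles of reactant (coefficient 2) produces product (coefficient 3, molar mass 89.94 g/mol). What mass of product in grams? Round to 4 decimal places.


Use the coefficient ratio to convert reactant moles to product moles, then multiply by the product's molar mass.
moles_P = moles_R * (coeff_P / coeff_R) = 4.004 * (3/2) = 6.006
mass_P = moles_P * M_P = 6.006 * 89.94
mass_P = 540.17964 g, rounded to 4 dp:

540.1796 g


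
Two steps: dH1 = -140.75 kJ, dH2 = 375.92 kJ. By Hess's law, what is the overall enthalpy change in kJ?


Hess's law: enthalpy is a state function, so add the step enthalpies.
dH_total = dH1 + dH2 = -140.75 + (375.92)
dH_total = 235.17 kJ:

235.17 kJ


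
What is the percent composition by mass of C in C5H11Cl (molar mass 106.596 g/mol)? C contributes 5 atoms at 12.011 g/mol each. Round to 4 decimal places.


pct = 100 * (n_elem * M_elem) / M_total
mass_contribution = 5 * 12.011 = 60.055 g/mol
pct = 100 * 60.055 / 106.596
pct = 56.33888701 %, rounded to 4 dp:

56.3389 %


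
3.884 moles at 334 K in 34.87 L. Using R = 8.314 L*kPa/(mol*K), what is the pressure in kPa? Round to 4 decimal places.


PV = nRT, solve for P = nRT / V.
nRT = 3.884 * 8.314 * 334 = 10785.3864
P = 10785.3864 / 34.87
P = 309.30273588 kPa, rounded to 4 dp:

309.3027 kPa


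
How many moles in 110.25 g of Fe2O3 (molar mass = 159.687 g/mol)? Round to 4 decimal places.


n = mass / M
n = 110.25 / 159.687
n = 0.69041312 mol, rounded to 4 dp:

0.6904 mol


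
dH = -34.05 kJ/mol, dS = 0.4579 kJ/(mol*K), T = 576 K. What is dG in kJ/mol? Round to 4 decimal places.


Gibbs: dG = dH - T*dS (consistent units, dS already in kJ/(mol*K)).
T*dS = 576 * 0.4579 = 263.7504
dG = -34.05 - (263.7504)
dG = -297.8004 kJ/mol, rounded to 4 dp:

-297.8004 kJ/mol


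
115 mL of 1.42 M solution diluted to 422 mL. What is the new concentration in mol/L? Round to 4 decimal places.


Dilution: M1*V1 = M2*V2, solve for M2.
M2 = M1*V1 / V2
M2 = 1.42 * 115 / 422
M2 = 163.3 / 422
M2 = 0.38696682 mol/L, rounded to 4 dp:

0.3870 mol/L


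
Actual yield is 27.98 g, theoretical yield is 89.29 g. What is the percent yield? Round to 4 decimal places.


% yield = 100 * actual / theoretical
% yield = 100 * 27.98 / 89.29
% yield = 31.33609587 %, rounded to 4 dp:

31.3361 %


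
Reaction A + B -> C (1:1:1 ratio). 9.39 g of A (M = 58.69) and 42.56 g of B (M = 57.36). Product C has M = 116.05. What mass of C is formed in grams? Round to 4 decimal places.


Find moles of each reactant; the smaller value is the limiting reagent in a 1:1:1 reaction, so moles_C equals moles of the limiter.
n_A = mass_A / M_A = 9.39 / 58.69 = 0.159993 mol
n_B = mass_B / M_B = 42.56 / 57.36 = 0.74198 mol
Limiting reagent: A (smaller), n_limiting = 0.159993 mol
mass_C = n_limiting * M_C = 0.159993 * 116.05
mass_C = 18.56718765 g, rounded to 4 dp:

18.5672 g


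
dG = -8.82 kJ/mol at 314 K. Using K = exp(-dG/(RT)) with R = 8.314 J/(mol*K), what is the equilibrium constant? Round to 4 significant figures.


dG is in kJ/mol; multiply by 1000 to match R in J/(mol*K).
RT = 8.314 * 314 = 2610.596 J/mol
exponent = -dG*1000 / (RT) = -(-8.82*1000) / 2610.596 = 3.37853885
K = exp(3.37853885)
K = 29.327887, rounded to 4 significant figures:

29.33


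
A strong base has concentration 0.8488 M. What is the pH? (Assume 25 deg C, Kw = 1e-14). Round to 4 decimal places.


A strong base dissociates completely, so [OH-] equals the given concentration.
pOH = -log10([OH-]) = -log10(0.8488) = 0.071195
pH = 14 - pOH = 14 - 0.071195
pH = 13.928805, rounded to 4 dp:

13.9288


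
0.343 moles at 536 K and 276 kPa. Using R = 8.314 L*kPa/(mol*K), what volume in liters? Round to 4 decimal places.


PV = nRT, solve for V = nRT / P.
nRT = 0.343 * 8.314 * 536 = 1528.5123
V = 1528.5123 / 276
V = 5.53808804 L, rounded to 4 dp:

5.5381 L


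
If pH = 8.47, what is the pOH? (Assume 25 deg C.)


At 25 deg C, pH + pOH = 14.
pOH = 14 - pH = 14 - 8.47
pOH = 5.53:

5.53


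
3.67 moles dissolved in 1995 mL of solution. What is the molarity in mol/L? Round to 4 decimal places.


Convert volume to liters: V_L = V_mL / 1000.
V_L = 1995 / 1000 = 1.995 L
M = n / V_L = 3.67 / 1.995
M = 1.839599 mol/L, rounded to 4 dp:

1.8396 mol/L


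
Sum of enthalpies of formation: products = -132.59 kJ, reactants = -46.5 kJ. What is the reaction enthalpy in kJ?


dH_rxn = sum(dH_f products) - sum(dH_f reactants)
dH_rxn = -132.59 - (-46.5)
dH_rxn = -86.09 kJ:

-86.09 kJ


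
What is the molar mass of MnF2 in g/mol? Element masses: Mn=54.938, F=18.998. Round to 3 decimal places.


M = sum(count * atomic_mass) over atoms.
M = 1*54.938 + 2*18.998
M = 54.938 + 37.996
M = 92.934 g/mol, rounded to 3 dp:

92.934 g/mol


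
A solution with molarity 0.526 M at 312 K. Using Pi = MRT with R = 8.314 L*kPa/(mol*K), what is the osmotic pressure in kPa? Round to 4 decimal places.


Osmotic pressure (van't Hoff): Pi = M*R*T.
RT = 8.314 * 312 = 2593.968
Pi = 0.526 * 2593.968
Pi = 1364.427168 kPa, rounded to 4 dp:

1364.4272 kPa


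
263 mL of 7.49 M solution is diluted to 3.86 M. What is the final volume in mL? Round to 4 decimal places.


Dilution: M1*V1 = M2*V2, solve for V2.
V2 = M1*V1 / M2
V2 = 7.49 * 263 / 3.86
V2 = 1969.87 / 3.86
V2 = 510.32901554 mL, rounded to 4 dp:

510.3290 mL


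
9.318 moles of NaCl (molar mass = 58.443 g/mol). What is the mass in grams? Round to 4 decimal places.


mass = n * M
mass = 9.318 * 58.443
mass = 544.571874 g, rounded to 4 dp:

544.5719 g


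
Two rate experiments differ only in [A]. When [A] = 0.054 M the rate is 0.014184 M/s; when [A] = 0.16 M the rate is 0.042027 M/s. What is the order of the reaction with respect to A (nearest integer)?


Rate is proportional to [A]^n, so rate2/rate1 = ([A]2/[A]1)^n. Take logs to solve for n.
rate2/rate1 = 0.042027 / 0.014184 = 2.963
[A]2/[A]1 = 0.16 / 0.054 = 2.963
n = ln(2.963) / ln(2.963) = 1.0
Nearest integer order:

1


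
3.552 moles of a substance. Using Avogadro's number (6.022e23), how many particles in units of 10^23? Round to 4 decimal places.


N = n * NA, then divide by 1e23 for the requested units.
N / 1e23 = n * 6.022
N / 1e23 = 3.552 * 6.022
N / 1e23 = 21.390144, rounded to 4 dp:

21.3901


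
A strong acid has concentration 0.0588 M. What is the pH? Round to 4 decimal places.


A strong acid dissociates completely, so [H+] equals the given concentration.
pH = -log10([H+]) = -log10(0.0588)
pH = 1.23062267, rounded to 4 dp:

1.2306


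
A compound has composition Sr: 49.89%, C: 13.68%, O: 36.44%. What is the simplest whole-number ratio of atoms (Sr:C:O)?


Assume 100 g of compound, divide each mass% by atomic mass to get moles, then normalize by the smallest to get a raw atom ratio.
Moles per 100 g: Sr: 49.89/87.62 = 0.5694, C: 13.68/12.011 = 1.139, O: 36.44/15.999 = 2.2776
Raw ratio (divide by min = 0.5694): Sr: 1.0, C: 2.0, O: 4.0
Multiply by 1 to clear fractions: Sr: 1.0 ~= 1, C: 2.0 ~= 2, O: 4.0 ~= 4
Reduce by GCD to get the simplest whole-number ratio:

1:2:4


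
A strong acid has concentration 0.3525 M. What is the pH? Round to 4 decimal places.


A strong acid dissociates completely, so [H+] equals the given concentration.
pH = -log10([H+]) = -log10(0.3525)
pH = 0.45284088, rounded to 4 dp:

0.4528


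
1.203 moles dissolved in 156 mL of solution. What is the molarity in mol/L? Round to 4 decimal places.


Convert volume to liters: V_L = V_mL / 1000.
V_L = 156 / 1000 = 0.156 L
M = n / V_L = 1.203 / 0.156
M = 7.71153846 mol/L, rounded to 4 dp:

7.7115 mol/L


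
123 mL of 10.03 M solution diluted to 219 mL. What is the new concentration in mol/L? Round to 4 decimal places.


Dilution: M1*V1 = M2*V2, solve for M2.
M2 = M1*V1 / V2
M2 = 10.03 * 123 / 219
M2 = 1233.69 / 219
M2 = 5.63328767 mol/L, rounded to 4 dp:

5.6333 mol/L


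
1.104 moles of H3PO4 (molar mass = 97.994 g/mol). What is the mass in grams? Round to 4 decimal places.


mass = n * M
mass = 1.104 * 97.994
mass = 108.185376 g, rounded to 4 dp:

108.1854 g


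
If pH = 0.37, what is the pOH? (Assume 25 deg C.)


At 25 deg C, pH + pOH = 14.
pOH = 14 - pH = 14 - 0.37
pOH = 13.63:

13.63


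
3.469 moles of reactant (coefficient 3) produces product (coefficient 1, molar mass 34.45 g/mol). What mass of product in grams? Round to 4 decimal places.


Use the coefficient ratio to convert reactant moles to product moles, then multiply by the product's molar mass.
moles_P = moles_R * (coeff_P / coeff_R) = 3.469 * (1/3) = 1.156333
mass_P = moles_P * M_P = 1.156333 * 34.45
mass_P = 39.83567185 g, rounded to 4 dp:

39.8357 g


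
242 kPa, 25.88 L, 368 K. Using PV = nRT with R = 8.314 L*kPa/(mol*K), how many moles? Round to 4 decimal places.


PV = nRT, solve for n = PV / (RT).
PV = 242 * 25.88 = 6262.96
RT = 8.314 * 368 = 3059.552
n = 6262.96 / 3059.552
n = 2.04701865 mol, rounded to 4 dp:

2.0470 mol


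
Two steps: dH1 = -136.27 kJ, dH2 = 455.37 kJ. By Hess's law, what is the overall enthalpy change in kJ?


Hess's law: enthalpy is a state function, so add the step enthalpies.
dH_total = dH1 + dH2 = -136.27 + (455.37)
dH_total = 319.1 kJ:

319.10 kJ


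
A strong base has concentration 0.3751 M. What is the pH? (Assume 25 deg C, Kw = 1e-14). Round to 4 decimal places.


A strong base dissociates completely, so [OH-] equals the given concentration.
pOH = -log10([OH-]) = -log10(0.3751) = 0.425853
pH = 14 - pOH = 14 - 0.425853
pH = 13.574147, rounded to 4 dp:

13.5741


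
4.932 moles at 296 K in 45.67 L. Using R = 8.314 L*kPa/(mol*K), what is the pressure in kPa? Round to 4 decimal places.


PV = nRT, solve for P = nRT / V.
nRT = 4.932 * 8.314 * 296 = 12137.3758
P = 12137.3758 / 45.67
P = 265.7625531 kPa, rounded to 4 dp:

265.7626 kPa


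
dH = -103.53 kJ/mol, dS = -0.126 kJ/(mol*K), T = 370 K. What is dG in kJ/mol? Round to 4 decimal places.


Gibbs: dG = dH - T*dS (consistent units, dS already in kJ/(mol*K)).
T*dS = 370 * -0.126 = -46.62
dG = -103.53 - (-46.62)
dG = -56.91 kJ/mol, rounded to 4 dp:

-56.9100 kJ/mol


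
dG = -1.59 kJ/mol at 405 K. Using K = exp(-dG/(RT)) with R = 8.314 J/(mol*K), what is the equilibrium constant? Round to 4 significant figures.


dG is in kJ/mol; multiply by 1000 to match R in J/(mol*K).
RT = 8.314 * 405 = 3367.17 J/mol
exponent = -dG*1000 / (RT) = -(-1.59*1000) / 3367.17 = 0.47220663
K = exp(0.47220663)
K = 1.6035287, rounded to 4 significant figures:

1.604


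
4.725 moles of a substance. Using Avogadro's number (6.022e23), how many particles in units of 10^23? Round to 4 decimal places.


N = n * NA, then divide by 1e23 for the requested units.
N / 1e23 = n * 6.022
N / 1e23 = 4.725 * 6.022
N / 1e23 = 28.45395, rounded to 4 dp:

28.4540


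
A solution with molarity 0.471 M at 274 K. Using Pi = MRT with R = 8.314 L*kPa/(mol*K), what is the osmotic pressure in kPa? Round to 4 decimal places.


Osmotic pressure (van't Hoff): Pi = M*R*T.
RT = 8.314 * 274 = 2278.036
Pi = 0.471 * 2278.036
Pi = 1072.954956 kPa, rounded to 4 dp:

1072.9550 kPa


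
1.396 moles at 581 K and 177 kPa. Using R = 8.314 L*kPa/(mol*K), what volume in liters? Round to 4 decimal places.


PV = nRT, solve for V = nRT / P.
nRT = 1.396 * 8.314 * 581 = 6743.2859
V = 6743.2859 / 177
V = 38.09766045 L, rounded to 4 dp:

38.0977 L


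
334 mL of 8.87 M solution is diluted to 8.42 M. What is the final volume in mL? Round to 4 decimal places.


Dilution: M1*V1 = M2*V2, solve for V2.
V2 = M1*V1 / M2
V2 = 8.87 * 334 / 8.42
V2 = 2962.58 / 8.42
V2 = 351.85035629 mL, rounded to 4 dp:

351.8504 mL


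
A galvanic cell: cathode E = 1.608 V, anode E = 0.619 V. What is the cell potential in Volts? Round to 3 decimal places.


Standard cell potential: E_cell = E_cathode - E_anode.
E_cell = 1.608 - (0.619)
E_cell = 0.989 V, rounded to 3 dp:

0.989 V


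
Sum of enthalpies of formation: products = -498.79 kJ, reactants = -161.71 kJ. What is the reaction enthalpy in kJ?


dH_rxn = sum(dH_f products) - sum(dH_f reactants)
dH_rxn = -498.79 - (-161.71)
dH_rxn = -337.08 kJ:

-337.08 kJ


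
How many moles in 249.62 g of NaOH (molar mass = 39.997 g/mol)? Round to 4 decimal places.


n = mass / M
n = 249.62 / 39.997
n = 6.24096807 mol, rounded to 4 dp:

6.2410 mol


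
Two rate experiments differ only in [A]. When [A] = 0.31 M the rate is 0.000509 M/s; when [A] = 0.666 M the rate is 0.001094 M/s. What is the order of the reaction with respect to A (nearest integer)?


Rate is proportional to [A]^n, so rate2/rate1 = ([A]2/[A]1)^n. Take logs to solve for n.
rate2/rate1 = 0.001094 / 0.000509 = 2.1493
[A]2/[A]1 = 0.666 / 0.31 = 2.1484
n = ln(2.1493) / ln(2.1484) = 1.001
Nearest integer order:

1


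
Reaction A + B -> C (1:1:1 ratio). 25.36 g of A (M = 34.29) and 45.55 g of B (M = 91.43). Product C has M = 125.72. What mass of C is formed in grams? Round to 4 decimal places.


Find moles of each reactant; the smaller value is the limiting reagent in a 1:1:1 reaction, so moles_C equals moles of the limiter.
n_A = mass_A / M_A = 25.36 / 34.29 = 0.739574 mol
n_B = mass_B / M_B = 45.55 / 91.43 = 0.498195 mol
Limiting reagent: B (smaller), n_limiting = 0.498195 mol
mass_C = n_limiting * M_C = 0.498195 * 125.72
mass_C = 62.6330754 g, rounded to 4 dp:

62.6331 g


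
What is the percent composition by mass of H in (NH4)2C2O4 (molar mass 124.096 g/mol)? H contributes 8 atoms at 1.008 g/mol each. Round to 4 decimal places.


pct = 100 * (n_elem * M_elem) / M_total
mass_contribution = 8 * 1.008 = 8.064 g/mol
pct = 100 * 8.064 / 124.096
pct = 6.49819495 %, rounded to 4 dp:

6.4982 %


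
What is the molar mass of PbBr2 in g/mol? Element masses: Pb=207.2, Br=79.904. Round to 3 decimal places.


M = sum(count * atomic_mass) over atoms.
M = 1*207.2 + 2*79.904
M = 207.2 + 159.808
M = 367.008 g/mol, rounded to 3 dp:

367.008 g/mol


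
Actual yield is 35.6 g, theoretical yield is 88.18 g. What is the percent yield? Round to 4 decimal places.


% yield = 100 * actual / theoretical
% yield = 100 * 35.6 / 88.18
% yield = 40.37196643 %, rounded to 4 dp:

40.3720 %


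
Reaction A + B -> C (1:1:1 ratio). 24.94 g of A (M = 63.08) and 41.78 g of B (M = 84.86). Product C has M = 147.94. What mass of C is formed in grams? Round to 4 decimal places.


Find moles of each reactant; the smaller value is the limiting reagent in a 1:1:1 reaction, so moles_C equals moles of the limiter.
n_A = mass_A / M_A = 24.94 / 63.08 = 0.395371 mol
n_B = mass_B / M_B = 41.78 / 84.86 = 0.49234 mol
Limiting reagent: A (smaller), n_limiting = 0.395371 mol
mass_C = n_limiting * M_C = 0.395371 * 147.94
mass_C = 58.49118574 g, rounded to 4 dp:

58.4912 g


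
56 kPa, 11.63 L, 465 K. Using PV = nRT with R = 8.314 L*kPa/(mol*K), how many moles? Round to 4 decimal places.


PV = nRT, solve for n = PV / (RT).
PV = 56 * 11.63 = 651.28
RT = 8.314 * 465 = 3866.01
n = 651.28 / 3866.01
n = 0.16846309 mol, rounded to 4 dp:

0.1685 mol


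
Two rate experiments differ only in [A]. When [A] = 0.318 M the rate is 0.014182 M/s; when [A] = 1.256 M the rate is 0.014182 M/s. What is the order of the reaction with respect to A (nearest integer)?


Rate is proportional to [A]^n, so rate2/rate1 = ([A]2/[A]1)^n. Take logs to solve for n.
rate2/rate1 = 0.014182 / 0.014182 = 1.0
[A]2/[A]1 = 1.256 / 0.318 = 3.9497
n = ln(1.0) / ln(3.9497) = 0.0
Nearest integer order:

0


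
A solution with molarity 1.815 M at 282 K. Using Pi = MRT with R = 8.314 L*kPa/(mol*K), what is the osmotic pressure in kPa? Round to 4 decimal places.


Osmotic pressure (van't Hoff): Pi = M*R*T.
RT = 8.314 * 282 = 2344.548
Pi = 1.815 * 2344.548
Pi = 4255.35462 kPa, rounded to 4 dp:

4255.3546 kPa


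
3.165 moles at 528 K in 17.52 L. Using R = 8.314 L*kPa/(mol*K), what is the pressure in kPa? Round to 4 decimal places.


PV = nRT, solve for P = nRT / V.
nRT = 3.165 * 8.314 * 528 = 13893.6917
P = 13893.6917 / 17.52
P = 793.01893265 kPa, rounded to 4 dp:

793.0189 kPa


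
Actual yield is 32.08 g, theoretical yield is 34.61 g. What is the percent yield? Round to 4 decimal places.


% yield = 100 * actual / theoretical
% yield = 100 * 32.08 / 34.61
% yield = 92.689974 %, rounded to 4 dp:

92.6900 %


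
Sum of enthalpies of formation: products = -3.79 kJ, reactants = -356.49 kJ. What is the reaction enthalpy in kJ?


dH_rxn = sum(dH_f products) - sum(dH_f reactants)
dH_rxn = -3.79 - (-356.49)
dH_rxn = 352.7 kJ:

352.70 kJ


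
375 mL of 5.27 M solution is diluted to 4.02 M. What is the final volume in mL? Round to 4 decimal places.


Dilution: M1*V1 = M2*V2, solve for V2.
V2 = M1*V1 / M2
V2 = 5.27 * 375 / 4.02
V2 = 1976.25 / 4.02
V2 = 491.60447761 mL, rounded to 4 dp:

491.6045 mL


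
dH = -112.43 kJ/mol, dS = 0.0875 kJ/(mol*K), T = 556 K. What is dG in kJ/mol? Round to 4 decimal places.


Gibbs: dG = dH - T*dS (consistent units, dS already in kJ/(mol*K)).
T*dS = 556 * 0.0875 = 48.65
dG = -112.43 - (48.65)
dG = -161.08 kJ/mol, rounded to 4 dp:

-161.0800 kJ/mol


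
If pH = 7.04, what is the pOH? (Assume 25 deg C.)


At 25 deg C, pH + pOH = 14.
pOH = 14 - pH = 14 - 7.04
pOH = 6.96:

6.96


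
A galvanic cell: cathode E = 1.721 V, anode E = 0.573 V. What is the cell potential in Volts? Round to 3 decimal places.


Standard cell potential: E_cell = E_cathode - E_anode.
E_cell = 1.721 - (0.573)
E_cell = 1.148 V, rounded to 3 dp:

1.148 V


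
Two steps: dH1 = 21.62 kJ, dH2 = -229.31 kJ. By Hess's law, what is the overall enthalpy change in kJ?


Hess's law: enthalpy is a state function, so add the step enthalpies.
dH_total = dH1 + dH2 = 21.62 + (-229.31)
dH_total = -207.69 kJ:

-207.69 kJ


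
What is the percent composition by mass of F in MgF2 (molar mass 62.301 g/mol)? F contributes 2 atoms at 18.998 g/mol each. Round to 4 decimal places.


pct = 100 * (n_elem * M_elem) / M_total
mass_contribution = 2 * 18.998 = 37.996 g/mol
pct = 100 * 37.996 / 62.301
pct = 60.98778511 %, rounded to 4 dp:

60.9878 %


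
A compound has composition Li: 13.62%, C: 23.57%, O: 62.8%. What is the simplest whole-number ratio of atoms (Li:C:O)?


Assume 100 g of compound, divide each mass% by atomic mass to get moles, then normalize by the smallest to get a raw atom ratio.
Moles per 100 g: Li: 13.62/6.941 = 1.9623, C: 23.57/12.011 = 1.9624, O: 62.8/15.999 = 3.9252
Raw ratio (divide by min = 1.9623): Li: 1.0, C: 1.0, O: 2.0
Multiply by 1 to clear fractions: Li: 1.0 ~= 1, C: 1.0 ~= 1, O: 2.0 ~= 2
Reduce by GCD to get the simplest whole-number ratio:

1:1:2


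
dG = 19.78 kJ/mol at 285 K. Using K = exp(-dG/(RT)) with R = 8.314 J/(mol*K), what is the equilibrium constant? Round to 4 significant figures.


dG is in kJ/mol; multiply by 1000 to match R in J/(mol*K).
RT = 8.314 * 285 = 2369.49 J/mol
exponent = -dG*1000 / (RT) = -(19.78*1000) / 2369.49 = -8.34778792
K = exp(-8.34778792)
K = 0.00023692003, rounded to 4 significant figures:

0.0002369


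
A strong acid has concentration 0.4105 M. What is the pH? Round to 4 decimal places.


A strong acid dissociates completely, so [H+] equals the given concentration.
pH = -log10([H+]) = -log10(0.4105)
pH = 0.38668684, rounded to 4 dp:

0.3867


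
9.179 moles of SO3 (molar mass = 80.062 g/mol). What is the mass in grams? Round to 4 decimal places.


mass = n * M
mass = 9.179 * 80.062
mass = 734.889098 g, rounded to 4 dp:

734.8891 g


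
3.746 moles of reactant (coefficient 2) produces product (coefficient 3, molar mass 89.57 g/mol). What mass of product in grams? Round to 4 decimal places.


Use the coefficient ratio to convert reactant moles to product moles, then multiply by the product's molar mass.
moles_P = moles_R * (coeff_P / coeff_R) = 3.746 * (3/2) = 5.619
mass_P = moles_P * M_P = 5.619 * 89.57
mass_P = 503.29383 g, rounded to 4 dp:

503.2938 g


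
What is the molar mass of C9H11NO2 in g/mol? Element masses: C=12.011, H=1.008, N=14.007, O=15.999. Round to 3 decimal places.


M = sum(count * atomic_mass) over atoms.
M = 9*12.011 + 11*1.008 + 1*14.007 + 2*15.999
M = 108.099 + 11.088 + 14.007 + 31.998
M = 165.192 g/mol, rounded to 3 dp:

165.192 g/mol


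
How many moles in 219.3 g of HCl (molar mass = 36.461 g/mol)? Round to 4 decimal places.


n = mass / M
n = 219.3 / 36.461
n = 6.01464579 mol, rounded to 4 dp:

6.0146 mol


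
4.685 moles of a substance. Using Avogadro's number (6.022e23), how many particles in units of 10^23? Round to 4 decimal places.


N = n * NA, then divide by 1e23 for the requested units.
N / 1e23 = n * 6.022
N / 1e23 = 4.685 * 6.022
N / 1e23 = 28.21307, rounded to 4 dp:

28.2131


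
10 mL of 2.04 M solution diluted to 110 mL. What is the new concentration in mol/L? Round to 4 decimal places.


Dilution: M1*V1 = M2*V2, solve for M2.
M2 = M1*V1 / V2
M2 = 2.04 * 10 / 110
M2 = 20.4 / 110
M2 = 0.18545455 mol/L, rounded to 4 dp:

0.1855 mol/L


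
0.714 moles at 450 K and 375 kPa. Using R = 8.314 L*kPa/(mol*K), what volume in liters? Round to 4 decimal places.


PV = nRT, solve for V = nRT / P.
nRT = 0.714 * 8.314 * 450 = 2671.2882
V = 2671.2882 / 375
V = 7.1234352 L, rounded to 4 dp:

7.1234 L


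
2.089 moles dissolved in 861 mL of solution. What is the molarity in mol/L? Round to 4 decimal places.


Convert volume to liters: V_L = V_mL / 1000.
V_L = 861 / 1000 = 0.861 L
M = n / V_L = 2.089 / 0.861
M = 2.42624855 mol/L, rounded to 4 dp:

2.4262 mol/L


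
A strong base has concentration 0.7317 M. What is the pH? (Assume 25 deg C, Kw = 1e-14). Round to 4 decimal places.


A strong base dissociates completely, so [OH-] equals the given concentration.
pOH = -log10([OH-]) = -log10(0.7317) = 0.135667
pH = 14 - pOH = 14 - 0.135667
pH = 13.864333, rounded to 4 dp:

13.8643


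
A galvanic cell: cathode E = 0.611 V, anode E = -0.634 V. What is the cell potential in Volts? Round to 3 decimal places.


Standard cell potential: E_cell = E_cathode - E_anode.
E_cell = 0.611 - (-0.634)
E_cell = 1.245 V, rounded to 3 dp:

1.245 V


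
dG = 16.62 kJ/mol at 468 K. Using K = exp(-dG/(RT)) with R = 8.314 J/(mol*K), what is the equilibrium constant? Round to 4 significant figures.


dG is in kJ/mol; multiply by 1000 to match R in J/(mol*K).
RT = 8.314 * 468 = 3890.952 J/mol
exponent = -dG*1000 / (RT) = -(16.62*1000) / 3890.952 = -4.27144822
K = exp(-4.27144822)
K = 0.013961549, rounded to 4 significant figures:

0.01396


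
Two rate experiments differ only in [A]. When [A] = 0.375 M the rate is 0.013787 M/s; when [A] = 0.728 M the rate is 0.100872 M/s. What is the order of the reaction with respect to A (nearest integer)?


Rate is proportional to [A]^n, so rate2/rate1 = ([A]2/[A]1)^n. Take logs to solve for n.
rate2/rate1 = 0.100872 / 0.013787 = 7.3165
[A]2/[A]1 = 0.728 / 0.375 = 1.9413
n = ln(7.3165) / ln(1.9413) = 3.0
Nearest integer order:

3


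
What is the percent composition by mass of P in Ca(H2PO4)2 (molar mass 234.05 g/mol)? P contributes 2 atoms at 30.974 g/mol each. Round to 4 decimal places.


pct = 100 * (n_elem * M_elem) / M_total
mass_contribution = 2 * 30.974 = 61.948 g/mol
pct = 100 * 61.948 / 234.05
pct = 26.46784875 %, rounded to 4 dp:

26.4678 %


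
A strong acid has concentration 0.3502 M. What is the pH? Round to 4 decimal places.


A strong acid dissociates completely, so [H+] equals the given concentration.
pH = -log10([H+]) = -log10(0.3502)
pH = 0.45568386, rounded to 4 dp:

0.4557


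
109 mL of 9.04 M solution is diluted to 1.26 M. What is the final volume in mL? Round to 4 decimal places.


Dilution: M1*V1 = M2*V2, solve for V2.
V2 = M1*V1 / M2
V2 = 9.04 * 109 / 1.26
V2 = 985.36 / 1.26
V2 = 782.03174603 mL, rounded to 4 dp:

782.0317 mL


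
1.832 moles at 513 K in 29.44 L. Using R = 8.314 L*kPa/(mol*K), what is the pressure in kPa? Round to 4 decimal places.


PV = nRT, solve for P = nRT / V.
nRT = 1.832 * 8.314 * 513 = 7813.6302
P = 7813.6302 / 29.44
P = 265.40863451 kPa, rounded to 4 dp:

265.4086 kPa


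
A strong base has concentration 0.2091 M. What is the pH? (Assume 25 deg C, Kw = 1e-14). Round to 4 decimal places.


A strong base dissociates completely, so [OH-] equals the given concentration.
pOH = -log10([OH-]) = -log10(0.2091) = 0.679646
pH = 14 - pOH = 14 - 0.679646
pH = 13.320354, rounded to 4 dp:

13.3204


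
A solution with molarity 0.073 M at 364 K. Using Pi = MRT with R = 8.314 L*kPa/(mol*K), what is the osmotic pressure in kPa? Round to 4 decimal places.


Osmotic pressure (van't Hoff): Pi = M*R*T.
RT = 8.314 * 364 = 3026.296
Pi = 0.073 * 3026.296
Pi = 220.919608 kPa, rounded to 4 dp:

220.9196 kPa


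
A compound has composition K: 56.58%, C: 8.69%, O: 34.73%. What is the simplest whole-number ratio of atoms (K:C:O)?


Assume 100 g of compound, divide each mass% by atomic mass to get moles, then normalize by the smallest to get a raw atom ratio.
Moles per 100 g: K: 56.58/39.098 = 1.4471, C: 8.69/12.011 = 0.7235, O: 34.73/15.999 = 2.1708
Raw ratio (divide by min = 0.7235): K: 2.0, C: 1.0, O: 3.0
Multiply by 1 to clear fractions: K: 2.0 ~= 2, C: 1.0 ~= 1, O: 3.0 ~= 3
Reduce by GCD to get the simplest whole-number ratio:

2:1:3


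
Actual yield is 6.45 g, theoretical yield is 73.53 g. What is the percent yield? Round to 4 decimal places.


% yield = 100 * actual / theoretical
% yield = 100 * 6.45 / 73.53
% yield = 8.77192982 %, rounded to 4 dp:

8.7719 %


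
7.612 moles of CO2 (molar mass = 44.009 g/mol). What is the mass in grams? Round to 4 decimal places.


mass = n * M
mass = 7.612 * 44.009
mass = 334.996508 g, rounded to 4 dp:

334.9965 g


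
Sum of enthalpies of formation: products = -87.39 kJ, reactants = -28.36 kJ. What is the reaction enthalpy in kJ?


dH_rxn = sum(dH_f products) - sum(dH_f reactants)
dH_rxn = -87.39 - (-28.36)
dH_rxn = -59.03 kJ:

-59.03 kJ


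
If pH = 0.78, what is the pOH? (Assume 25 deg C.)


At 25 deg C, pH + pOH = 14.
pOH = 14 - pH = 14 - 0.78
pOH = 13.22:

13.22


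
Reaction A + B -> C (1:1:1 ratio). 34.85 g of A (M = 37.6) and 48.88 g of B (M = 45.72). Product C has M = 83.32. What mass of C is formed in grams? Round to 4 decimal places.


Find moles of each reactant; the smaller value is the limiting reagent in a 1:1:1 reaction, so moles_C equals moles of the limiter.
n_A = mass_A / M_A = 34.85 / 37.6 = 0.926862 mol
n_B = mass_B / M_B = 48.88 / 45.72 = 1.069116 mol
Limiting reagent: A (smaller), n_limiting = 0.926862 mol
mass_C = n_limiting * M_C = 0.926862 * 83.32
mass_C = 77.22614184 g, rounded to 4 dp:

77.2261 g


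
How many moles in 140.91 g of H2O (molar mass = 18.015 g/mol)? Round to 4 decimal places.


n = mass / M
n = 140.91 / 18.015
n = 7.82181515 mol, rounded to 4 dp:

7.8218 mol


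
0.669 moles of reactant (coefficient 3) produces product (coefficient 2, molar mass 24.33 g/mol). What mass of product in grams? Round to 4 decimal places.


Use the coefficient ratio to convert reactant moles to product moles, then multiply by the product's molar mass.
moles_P = moles_R * (coeff_P / coeff_R) = 0.669 * (2/3) = 0.446
mass_P = moles_P * M_P = 0.446 * 24.33
mass_P = 10.85118 g, rounded to 4 dp:

10.8512 g


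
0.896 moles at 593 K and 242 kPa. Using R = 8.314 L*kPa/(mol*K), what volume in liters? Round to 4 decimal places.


PV = nRT, solve for V = nRT / P.
nRT = 0.896 * 8.314 * 593 = 4417.461
V = 4417.461 / 242
V = 18.25397107 L, rounded to 4 dp:

18.2540 L


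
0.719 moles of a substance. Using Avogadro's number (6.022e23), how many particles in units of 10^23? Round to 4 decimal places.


N = n * NA, then divide by 1e23 for the requested units.
N / 1e23 = n * 6.022
N / 1e23 = 0.719 * 6.022
N / 1e23 = 4.329818, rounded to 4 dp:

4.3298


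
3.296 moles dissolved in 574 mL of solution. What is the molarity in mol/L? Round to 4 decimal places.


Convert volume to liters: V_L = V_mL / 1000.
V_L = 574 / 1000 = 0.574 L
M = n / V_L = 3.296 / 0.574
M = 5.74216028 mol/L, rounded to 4 dp:

5.7422 mol/L


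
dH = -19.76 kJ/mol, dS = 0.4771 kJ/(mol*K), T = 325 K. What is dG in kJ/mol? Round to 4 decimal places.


Gibbs: dG = dH - T*dS (consistent units, dS already in kJ/(mol*K)).
T*dS = 325 * 0.4771 = 155.0575
dG = -19.76 - (155.0575)
dG = -174.8175 kJ/mol, rounded to 4 dp:

-174.8175 kJ/mol


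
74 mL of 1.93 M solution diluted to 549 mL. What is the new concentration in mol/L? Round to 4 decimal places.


Dilution: M1*V1 = M2*V2, solve for M2.
M2 = M1*V1 / V2
M2 = 1.93 * 74 / 549
M2 = 142.82 / 549
M2 = 0.26014572 mol/L, rounded to 4 dp:

0.2601 mol/L


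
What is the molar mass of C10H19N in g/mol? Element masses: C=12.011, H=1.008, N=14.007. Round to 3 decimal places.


M = sum(count * atomic_mass) over atoms.
M = 10*12.011 + 19*1.008 + 1*14.007
M = 120.11 + 19.152 + 14.007
M = 153.269 g/mol, rounded to 3 dp:

153.269 g/mol


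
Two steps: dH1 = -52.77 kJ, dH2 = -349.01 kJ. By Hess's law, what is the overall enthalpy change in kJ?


Hess's law: enthalpy is a state function, so add the step enthalpies.
dH_total = dH1 + dH2 = -52.77 + (-349.01)
dH_total = -401.78 kJ:

-401.78 kJ


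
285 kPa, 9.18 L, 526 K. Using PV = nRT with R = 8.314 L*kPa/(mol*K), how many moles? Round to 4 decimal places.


PV = nRT, solve for n = PV / (RT).
PV = 285 * 9.18 = 2616.3
RT = 8.314 * 526 = 4373.164
n = 2616.3 / 4373.164
n = 0.59826249 mol, rounded to 4 dp:

0.5983 mol


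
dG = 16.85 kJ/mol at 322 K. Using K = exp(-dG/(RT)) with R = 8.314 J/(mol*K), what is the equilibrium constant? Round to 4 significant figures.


dG is in kJ/mol; multiply by 1000 to match R in J/(mol*K).
RT = 8.314 * 322 = 2677.108 J/mol
exponent = -dG*1000 / (RT) = -(16.85*1000) / 2677.108 = -6.29410543
K = exp(-6.29410543)
K = 0.001847161, rounded to 4 significant figures:

0.001847


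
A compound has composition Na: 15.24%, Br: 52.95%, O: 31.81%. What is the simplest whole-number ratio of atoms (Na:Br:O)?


Assume 100 g of compound, divide each mass% by atomic mass to get moles, then normalize by the smallest to get a raw atom ratio.
Moles per 100 g: Na: 15.24/22.99 = 0.6629, Br: 52.95/79.904 = 0.6627, O: 31.81/15.999 = 1.9882
Raw ratio (divide by min = 0.6627): Na: 1.0, Br: 1.0, O: 3.0
Multiply by 1 to clear fractions: Na: 1.0 ~= 1, Br: 1.0 ~= 1, O: 3.0 ~= 3
Reduce by GCD to get the simplest whole-number ratio:

1:1:3


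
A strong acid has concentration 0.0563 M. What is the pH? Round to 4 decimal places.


A strong acid dissociates completely, so [H+] equals the given concentration.
pH = -log10([H+]) = -log10(0.0563)
pH = 1.24949161, rounded to 4 dp:

1.2495


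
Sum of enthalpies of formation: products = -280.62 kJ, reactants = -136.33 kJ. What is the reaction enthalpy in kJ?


dH_rxn = sum(dH_f products) - sum(dH_f reactants)
dH_rxn = -280.62 - (-136.33)
dH_rxn = -144.29 kJ:

-144.29 kJ


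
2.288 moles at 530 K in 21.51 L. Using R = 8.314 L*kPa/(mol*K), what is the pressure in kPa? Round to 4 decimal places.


PV = nRT, solve for P = nRT / V.
nRT = 2.288 * 8.314 * 530 = 10081.889
P = 10081.889 / 21.51
P = 468.70706648 kPa, rounded to 4 dp:

468.7071 kPa


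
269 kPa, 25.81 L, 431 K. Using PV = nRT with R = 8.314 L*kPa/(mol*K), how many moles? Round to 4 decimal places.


PV = nRT, solve for n = PV / (RT).
PV = 269 * 25.81 = 6942.89
RT = 8.314 * 431 = 3583.334
n = 6942.89 / 3583.334
n = 1.93755034 mol, rounded to 4 dp:

1.9376 mol


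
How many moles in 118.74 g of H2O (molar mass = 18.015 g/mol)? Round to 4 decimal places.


n = mass / M
n = 118.74 / 18.015
n = 6.59117402 mol, rounded to 4 dp:

6.5912 mol


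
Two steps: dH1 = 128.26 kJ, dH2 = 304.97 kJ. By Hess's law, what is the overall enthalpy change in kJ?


Hess's law: enthalpy is a state function, so add the step enthalpies.
dH_total = dH1 + dH2 = 128.26 + (304.97)
dH_total = 433.23 kJ:

433.23 kJ


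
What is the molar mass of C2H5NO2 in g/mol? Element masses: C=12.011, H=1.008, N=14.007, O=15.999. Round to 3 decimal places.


M = sum(count * atomic_mass) over atoms.
M = 2*12.011 + 5*1.008 + 1*14.007 + 2*15.999
M = 24.022 + 5.04 + 14.007 + 31.998
M = 75.067 g/mol, rounded to 3 dp:

75.067 g/mol


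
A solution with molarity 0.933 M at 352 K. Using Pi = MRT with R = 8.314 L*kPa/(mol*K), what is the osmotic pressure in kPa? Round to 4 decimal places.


Osmotic pressure (van't Hoff): Pi = M*R*T.
RT = 8.314 * 352 = 2926.528
Pi = 0.933 * 2926.528
Pi = 2730.450624 kPa, rounded to 4 dp:

2730.4506 kPa


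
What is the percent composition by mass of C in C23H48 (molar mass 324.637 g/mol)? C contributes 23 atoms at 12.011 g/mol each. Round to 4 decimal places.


pct = 100 * (n_elem * M_elem) / M_total
mass_contribution = 23 * 12.011 = 276.253 g/mol
pct = 100 * 276.253 / 324.637
pct = 85.09596873 %, rounded to 4 dp:

85.0960 %


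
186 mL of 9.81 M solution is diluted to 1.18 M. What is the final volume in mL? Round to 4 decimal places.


Dilution: M1*V1 = M2*V2, solve for V2.
V2 = M1*V1 / M2
V2 = 9.81 * 186 / 1.18
V2 = 1824.66 / 1.18
V2 = 1546.3220339 mL, rounded to 4 dp:

1546.3220 mL


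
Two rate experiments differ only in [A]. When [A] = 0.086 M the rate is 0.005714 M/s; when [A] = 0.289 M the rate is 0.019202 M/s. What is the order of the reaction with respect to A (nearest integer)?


Rate is proportional to [A]^n, so rate2/rate1 = ([A]2/[A]1)^n. Take logs to solve for n.
rate2/rate1 = 0.019202 / 0.005714 = 3.3605
[A]2/[A]1 = 0.289 / 0.086 = 3.3605
n = ln(3.3605) / ln(3.3605) = 1.0
Nearest integer order:

1
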